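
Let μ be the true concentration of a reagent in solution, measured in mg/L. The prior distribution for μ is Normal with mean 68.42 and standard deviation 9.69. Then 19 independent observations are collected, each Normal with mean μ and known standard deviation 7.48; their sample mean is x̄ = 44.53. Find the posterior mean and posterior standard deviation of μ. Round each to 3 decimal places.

With known σ, the Normal prior is conjugate. Weight on the data is w = (n/σ²)/(n/σ² + 1/τ₀²) = 0.339586/(0.339586+0.0106501) = 0.96959.
Posterior mean = w·x̄ + (1−w)·μ₀ = 0.96959·44.53 + 0.030408·68.42 = 45.256. Posterior variance = 1/(0.339586+0.0106501) = 2.85521, so SD = 1.690.

Posterior mean ≈ 45.256; posterior SD ≈ 1.690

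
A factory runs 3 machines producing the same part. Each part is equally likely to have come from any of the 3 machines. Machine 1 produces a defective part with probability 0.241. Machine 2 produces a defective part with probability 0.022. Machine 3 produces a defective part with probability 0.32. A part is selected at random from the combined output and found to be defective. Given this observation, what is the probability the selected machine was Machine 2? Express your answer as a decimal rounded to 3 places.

Posterior probability ≈ 0.038

Tabulate prior·likelihood by source: [1] prior 0.333333, lik 0.241, product 0.08033; [2] prior 0.333333, lik 0.022, product 0.007333; [3] prior 0.333333, lik 0.32, product 0.1067.
Normalizing constant = 0.19433; the posterior for Machine 2 is its product over the sum, 0.007333/0.19433 = 0.038.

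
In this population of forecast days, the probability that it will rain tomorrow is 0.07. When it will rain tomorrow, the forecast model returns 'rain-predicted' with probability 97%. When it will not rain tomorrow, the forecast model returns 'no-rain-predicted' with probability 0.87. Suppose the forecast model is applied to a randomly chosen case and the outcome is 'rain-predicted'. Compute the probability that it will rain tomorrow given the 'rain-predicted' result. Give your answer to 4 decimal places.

P(H | E) ≈ 0.3596

Write H for 'it will rain tomorrow'. Prior odds H:¬H = 0.07/0.93 = 0.075269. For the 'rain-predicted' outcome, the likelihood ratio is 0.97/0.13 = 7.4615.
Posterior odds = 0.075269 × 7.4615 = 0.56162, so P(H|E) = 0.56162/(1+0.56162) = 0.3596.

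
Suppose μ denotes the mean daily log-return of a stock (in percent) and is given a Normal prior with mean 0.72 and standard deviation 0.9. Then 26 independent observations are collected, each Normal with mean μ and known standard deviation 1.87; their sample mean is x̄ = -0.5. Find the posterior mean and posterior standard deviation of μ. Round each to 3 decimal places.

Posterior mean ≈ -0.326; posterior SD ≈ 0.340

Prior precision 1/τ₀² = 1/0.9² = 1.23457; data precision n/σ² = 26/1.87² = 7.43516.
Posterior precision = 1.23457 + 7.43516 = 8.66972, giving posterior SD = 1/√8.66972 = 0.340.
Posterior mean = (1.23457·0.72 + 7.43516·-0.5) / 8.66972 = -0.326.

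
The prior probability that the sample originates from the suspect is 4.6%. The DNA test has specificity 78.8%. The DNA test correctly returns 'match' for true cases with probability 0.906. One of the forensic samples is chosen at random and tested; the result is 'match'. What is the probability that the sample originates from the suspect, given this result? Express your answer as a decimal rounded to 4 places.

P(H | E) ≈ 0.1709

Write H for 'the sample originates from the suspect'. Prior odds H:¬H = 0.046/0.954 = 0.048218. For the 'match' outcome, the likelihood ratio is 0.906/0.212 = 4.2736.
Posterior odds = 0.048218 × 4.2736 = 0.20606, so P(H|E) = 0.20606/(1+0.20606) = 0.1709.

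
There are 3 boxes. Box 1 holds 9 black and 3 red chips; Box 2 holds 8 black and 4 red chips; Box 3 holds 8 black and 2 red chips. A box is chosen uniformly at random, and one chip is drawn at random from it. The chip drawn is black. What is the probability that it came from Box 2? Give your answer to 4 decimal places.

Posterior probability ≈ 0.3008

P(black|Box 1) = 0.75; P(black|Box 2) = 0.6667; P(black|Box 3) = 0.8.
Prior × likelihood for each source: 0.333333·0.75=0.2500, 0.333333·0.6667=0.2222, 0.333333·0.8=0.2667. Summing gives P(black) = 0.73889.
P(Box 2 | black) = 0.2222 / 0.73889 = 0.3008.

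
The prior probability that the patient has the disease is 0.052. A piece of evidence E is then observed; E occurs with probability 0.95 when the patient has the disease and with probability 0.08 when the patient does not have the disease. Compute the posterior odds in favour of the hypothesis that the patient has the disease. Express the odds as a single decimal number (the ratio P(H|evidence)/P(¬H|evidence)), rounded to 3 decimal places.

Posterior odds ≈ 0.651

Prior odds = 0.052/(1−0.052) = 0.054852. In log-odds, ln(0.054852) = -2.9031.
Add log likelihood ratio: ln(11.875) = 2.4744.
Posterior log-odds = -0.42868, so posterior odds = exp(-0.42868) = 0.65137.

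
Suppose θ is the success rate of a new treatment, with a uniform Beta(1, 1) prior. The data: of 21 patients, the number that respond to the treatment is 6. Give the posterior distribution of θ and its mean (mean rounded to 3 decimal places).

Posterior: Beta(7, 16); mean ≈ 0.304

Observing 6 successes and 15 failures updates Beta(1, 1) by adding the success and failure counts to the two shape parameters: α = 1+6 = 7, β = 1+15 = 16.
E[θ | data] = 7/(7+16) = 0.304.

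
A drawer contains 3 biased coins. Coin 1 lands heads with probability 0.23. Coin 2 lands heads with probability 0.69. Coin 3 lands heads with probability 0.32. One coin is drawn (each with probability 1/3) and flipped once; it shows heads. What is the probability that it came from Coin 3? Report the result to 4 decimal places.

Tabulate prior·likelihood by source: [1] prior 0.333333, lik 0.23, product 0.07667; [2] prior 0.333333, lik 0.69, product 0.2300; [3] prior 0.333333, lik 0.32, product 0.1067.
Normalizing constant = 0.41333; the posterior for Coin 3 is its product over the sum, 0.1067/0.41333 = 0.2581.

Posterior probability ≈ 0.2581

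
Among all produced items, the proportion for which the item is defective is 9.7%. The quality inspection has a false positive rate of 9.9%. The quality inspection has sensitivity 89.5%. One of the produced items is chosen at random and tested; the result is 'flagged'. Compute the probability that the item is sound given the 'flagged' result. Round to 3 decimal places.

Let H be the event that the item is defective. P(H) = 0.097, so P(¬H) = 0.903. With E the 'flagged' result, P(E|H) = 0.895 and P(E|¬H) = 0.099.
P(E) = 0.895·0.097 + 0.099·0.903 = 0.086815 + 0.089397 = 0.17621.
By Bayes' theorem, P(H|E) = 0.086815 / 0.17621 = 0.493. Hence P(¬H|E) = 1 − 0.493 = 0.507.

P(¬H | E) ≈ 0.507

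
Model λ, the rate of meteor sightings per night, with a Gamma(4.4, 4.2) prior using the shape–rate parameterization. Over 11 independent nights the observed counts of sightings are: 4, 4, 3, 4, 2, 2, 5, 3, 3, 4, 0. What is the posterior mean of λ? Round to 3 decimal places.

Posterior mean ≈ 2.526

Total count ∑xᵢ = 34 over n = 11 nights.
Gamma is conjugate to the Poisson likelihood: posterior is Gamma(shape = 4.4+34 = 38.4, rate = 4.2+11 = 15.2).
Posterior mean = shape/rate = 38.4/15.2 = 2.526.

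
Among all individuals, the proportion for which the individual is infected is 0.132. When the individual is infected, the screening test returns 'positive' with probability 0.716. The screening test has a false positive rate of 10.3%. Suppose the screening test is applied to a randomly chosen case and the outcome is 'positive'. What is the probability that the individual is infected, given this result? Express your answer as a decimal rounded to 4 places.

P(H | E) ≈ 0.5139

Write H for 'the individual is infected'. Prior odds H:¬H = 0.132/0.868 = 0.15207. For the 'positive' outcome, the likelihood ratio is 0.716/0.103 = 6.9515.
Posterior odds = 0.15207 × 6.9515 = 1.0571, so P(H|E) = 1.0571/(1+1.0571) = 0.5139.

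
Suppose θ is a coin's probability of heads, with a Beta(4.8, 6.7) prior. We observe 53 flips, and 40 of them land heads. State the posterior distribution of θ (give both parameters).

Observing 40 successes and 13 failures updates Beta(4.8, 6.7) by adding the success and failure counts to the two shape parameters: α = 4.8+40 = 44.8, β = 6.7+13 = 19.7.

Posterior: Beta(44.8, 19.7)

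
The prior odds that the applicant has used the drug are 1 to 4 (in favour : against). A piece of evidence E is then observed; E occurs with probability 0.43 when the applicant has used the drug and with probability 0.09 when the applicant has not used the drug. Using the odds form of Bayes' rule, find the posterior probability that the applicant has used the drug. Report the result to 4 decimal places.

Posterior probability ≈ 0.5443

Prior odds = 1/4 = 0.25000. In log-odds, ln(0.25000) = -1.3863.
Add log likelihood ratio: ln(4.7778) = 1.5640.
Posterior log-odds = 0.17768, so posterior odds = exp(0.17768) = 1.1944. Converting, P(H|E) = 1.1944/2.1944 = 0.5443.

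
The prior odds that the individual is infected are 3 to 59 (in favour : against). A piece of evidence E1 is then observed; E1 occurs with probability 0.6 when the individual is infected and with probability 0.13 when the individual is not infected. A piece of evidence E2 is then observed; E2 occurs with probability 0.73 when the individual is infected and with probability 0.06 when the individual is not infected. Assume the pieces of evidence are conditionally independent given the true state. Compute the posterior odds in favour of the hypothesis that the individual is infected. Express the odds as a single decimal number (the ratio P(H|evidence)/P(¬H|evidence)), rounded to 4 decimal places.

Prior odds = 3/59 = 0.050847.
Likelihood ratio for E1 = 0.6/0.13 = 4.6154.
Likelihood ratio for E2 = 0.73/0.06 = 12.167.
Posterior odds = prior odds × LR₁ × LR₂ = 2.8553.

Posterior odds ≈ 2.8553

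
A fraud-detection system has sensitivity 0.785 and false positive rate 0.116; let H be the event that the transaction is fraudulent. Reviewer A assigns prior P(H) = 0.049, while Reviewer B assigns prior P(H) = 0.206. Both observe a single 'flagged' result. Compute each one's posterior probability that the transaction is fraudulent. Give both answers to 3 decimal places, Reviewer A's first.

P('+'|H) = 0.785, P('+'|¬H) = 0.116.
Reviewer A: numerator 0.785·0.049 = 0.038465; evidence = 0.038465+0.116·0.951 = 0.14878; posterior = 0.259.
Reviewer B: numerator 0.785·0.206 = 0.16171; evidence = 0.16171+0.116·0.794 = 0.25381; posterior = 0.637.

Reviewer A: 0.259; Reviewer B: 0.637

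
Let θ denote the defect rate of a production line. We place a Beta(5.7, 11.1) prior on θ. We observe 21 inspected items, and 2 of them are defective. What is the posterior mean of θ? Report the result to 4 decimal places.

Posterior mean ≈ 0.2037

The binomial likelihood is conjugate to the Beta prior: with 2 successes and 19 failures, the posterior is Beta(5.7+2, 11.1+19) = Beta(7.7, 30.1).
E[θ | data] = 7.7/(7.7+30.1) = 0.2037.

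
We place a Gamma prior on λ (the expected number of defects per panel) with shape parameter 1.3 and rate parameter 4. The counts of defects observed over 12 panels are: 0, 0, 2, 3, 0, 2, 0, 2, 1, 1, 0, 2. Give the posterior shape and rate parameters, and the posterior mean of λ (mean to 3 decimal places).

Posterior: Gamma(shape=14.3, rate=16); mean ≈ 0.894

Total count ∑xᵢ = 13 over n = 12 panels.
Gamma is conjugate to the Poisson likelihood: posterior is Gamma(shape = 1.3+13 = 14.3, rate = 4+12 = 16).
E[λ | data] = 14.3/16 = 0.894.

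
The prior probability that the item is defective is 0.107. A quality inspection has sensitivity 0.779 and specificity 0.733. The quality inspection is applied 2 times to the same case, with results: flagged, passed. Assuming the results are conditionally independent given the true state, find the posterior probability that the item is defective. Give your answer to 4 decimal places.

With H the event that the item is defective, the joint likelihood of the observed sequence is P(data|H) = 0.779·0.221 = 0.17216 and P(data|¬H) = 0.267·0.733 = 0.19571.
Bayes: P(H|data) = 0.107·0.17216 / (0.107·0.17216 + 0.893·0.19571) = 0.018421/0.19319 = 0.0954.

Posterior P(H) ≈ 0.0954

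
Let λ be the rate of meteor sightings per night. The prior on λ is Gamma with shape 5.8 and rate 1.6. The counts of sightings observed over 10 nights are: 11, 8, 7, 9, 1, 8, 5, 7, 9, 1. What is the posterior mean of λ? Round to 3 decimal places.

Posterior mean ≈ 6.190

The Poisson likelihood adds the total count to the shape and the number of exposure periods to the rate. Here ∑xᵢ = 66 and n = 10, so shape 5.8→71.8 and rate 1.6→11.6.
Posterior mean = shape/rate = 71.8/11.6 = 6.190.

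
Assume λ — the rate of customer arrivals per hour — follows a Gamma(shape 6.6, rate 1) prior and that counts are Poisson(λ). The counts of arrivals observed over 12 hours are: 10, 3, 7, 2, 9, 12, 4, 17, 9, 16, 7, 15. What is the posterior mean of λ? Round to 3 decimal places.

The Poisson likelihood adds the total count to the shape and the number of exposure periods to the rate. Here ∑xᵢ = 111 and n = 12, so shape 6.6→117.6 and rate 1→13.
Posterior mean = shape/rate = 117.6/13 = 9.046.

Posterior mean ≈ 9.046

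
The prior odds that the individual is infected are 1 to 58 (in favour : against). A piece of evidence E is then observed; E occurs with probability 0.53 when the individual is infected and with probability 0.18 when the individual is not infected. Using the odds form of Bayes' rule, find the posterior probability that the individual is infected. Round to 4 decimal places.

Prior odds = 1/58 = 0.017241.
Likelihood ratio for E = 0.53/0.18 = 2.9444.
Posterior odds = prior odds × LR = 0.050766.
Posterior probability = odds/(1+odds) = 0.050766/1.0508 = 0.0483.

Posterior probability ≈ 0.0483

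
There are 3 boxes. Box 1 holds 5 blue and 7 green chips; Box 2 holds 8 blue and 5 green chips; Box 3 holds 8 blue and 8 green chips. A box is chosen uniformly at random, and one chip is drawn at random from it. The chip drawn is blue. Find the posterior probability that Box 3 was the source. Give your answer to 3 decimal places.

P(blue|Box 1) = 0.4167; P(blue|Box 2) = 0.6154; P(blue|Box 3) = 0.5.
Prior × likelihood for each source: 0.333333·0.4167=0.1389, 0.333333·0.6154=0.2051, 0.333333·0.5=0.1667. Summing gives P(blue) = 0.51068.
P(Box 3 | blue) = 0.1667 / 0.51068 = 0.326.

Posterior probability ≈ 0.326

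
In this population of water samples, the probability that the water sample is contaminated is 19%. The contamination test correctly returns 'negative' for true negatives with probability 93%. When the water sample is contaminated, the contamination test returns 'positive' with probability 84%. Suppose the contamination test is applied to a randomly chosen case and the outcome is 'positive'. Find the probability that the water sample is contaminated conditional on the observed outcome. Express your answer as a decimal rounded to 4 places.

P(H | E) ≈ 0.7379

Write H for 'the water sample is contaminated'. Prior odds H:¬H = 0.19/0.81 = 0.23457. For the 'positive' outcome, the likelihood ratio is 0.84/0.07 = 12.000.
Posterior odds = 0.23457 × 12.000 = 2.8148, so P(H|E) = 2.8148/(1+2.8148) = 0.7379.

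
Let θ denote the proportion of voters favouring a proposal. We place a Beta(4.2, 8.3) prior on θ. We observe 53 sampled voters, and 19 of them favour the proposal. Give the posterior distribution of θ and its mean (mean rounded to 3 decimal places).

The binomial likelihood is conjugate to the Beta prior: with 19 successes and 34 failures, the posterior is Beta(4.2+19, 8.3+34) = Beta(23.2, 42.3).
Posterior mean = α/(α+β) = 23.2/65.5 = 0.354.

Posterior: Beta(23.2, 42.3); mean ≈ 0.354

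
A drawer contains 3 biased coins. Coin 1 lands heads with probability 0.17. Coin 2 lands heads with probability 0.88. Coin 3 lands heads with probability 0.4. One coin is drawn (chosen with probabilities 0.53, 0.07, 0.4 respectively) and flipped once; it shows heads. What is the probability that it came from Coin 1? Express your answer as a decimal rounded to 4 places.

Posterior probability ≈ 0.2891

Tabulate prior·likelihood by source: [1] prior 0.53, lik 0.17, product 0.09010; [2] prior 0.07, lik 0.88, product 0.06160; [3] prior 0.4, lik 0.4, product 0.1600.
Normalizing constant = 0.31170; the posterior for Coin 1 is its product over the sum, 0.09010/0.31170 = 0.2891.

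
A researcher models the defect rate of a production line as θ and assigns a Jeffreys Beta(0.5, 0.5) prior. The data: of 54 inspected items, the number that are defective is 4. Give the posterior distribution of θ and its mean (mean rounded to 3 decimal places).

The binomial likelihood is conjugate to the Beta prior: with 4 successes and 50 failures, the posterior is Beta(0.5+4, 0.5+50) = Beta(4.5, 50.5).
Posterior mean = α/(α+β) = 4.5/55 = 0.082.

Posterior: Beta(4.5, 50.5); mean ≈ 0.082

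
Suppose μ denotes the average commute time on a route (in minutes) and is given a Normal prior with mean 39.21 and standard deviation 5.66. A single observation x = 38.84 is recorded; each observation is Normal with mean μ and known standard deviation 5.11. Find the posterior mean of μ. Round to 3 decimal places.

Posterior mean ≈ 39.006

With known σ, the Normal prior is conjugate. Weight on the data is w = (n/σ²)/(n/σ² + 1/τ₀²) = 0.0382964/(0.0382964+0.0312153) = 0.55093.
Posterior mean = w·x̄ + (1−w)·μ₀ = 0.55093·38.84 + 0.44907·39.21 = 39.006.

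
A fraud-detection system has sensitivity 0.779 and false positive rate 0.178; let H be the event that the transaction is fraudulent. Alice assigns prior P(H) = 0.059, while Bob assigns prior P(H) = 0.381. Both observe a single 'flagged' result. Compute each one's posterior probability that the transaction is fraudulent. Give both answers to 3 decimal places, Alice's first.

Alice: 0.215; Bob: 0.729

P('+'|H) = 0.779, P('+'|¬H) = 0.178.
Alice: numerator 0.779·0.059 = 0.045961; evidence = 0.045961+0.178·0.941 = 0.21346; posterior = 0.215.
Bob: numerator 0.779·0.381 = 0.29680; evidence = 0.29680+0.178·0.619 = 0.40698; posterior = 0.729.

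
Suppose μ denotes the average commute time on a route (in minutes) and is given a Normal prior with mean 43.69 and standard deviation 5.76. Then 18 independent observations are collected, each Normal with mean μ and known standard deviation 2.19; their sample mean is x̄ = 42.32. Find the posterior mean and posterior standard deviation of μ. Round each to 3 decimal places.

Posterior mean ≈ 42.331; posterior SD ≈ 0.514

With known σ, the Normal prior is conjugate. Weight on the data is w = (n/σ²)/(n/σ² + 1/τ₀²) = 3.75305/(3.75305+0.0301408) = 0.99203.
Posterior mean = w·x̄ + (1−w)·μ₀ = 0.99203·42.32 + 0.0079670·43.69 = 42.331. Posterior variance = 1/(3.75305+0.0301408) = 0.264327, so SD = 0.514.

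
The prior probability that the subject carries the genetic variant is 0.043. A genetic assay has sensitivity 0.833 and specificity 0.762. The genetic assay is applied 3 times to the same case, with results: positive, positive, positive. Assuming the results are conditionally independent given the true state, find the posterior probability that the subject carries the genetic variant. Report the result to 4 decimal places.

Posterior P(H) ≈ 0.6583

Let H be the event that the subject carries the genetic variant; start with P(H) = 0.043. P('positive'|H) = 0.833, P('positive'|¬H) = 0.238.
Update on result 1 ('positive'): P(H) ← 0.833·0.0430 / (0.833·0.0430 + 0.238·0.9570) = 0.035819/0.26358 = 0.1359.
Update on result 2 ('positive'): P(H) ← 0.833·0.1359 / (0.833·0.1359 + 0.238·0.8641) = 0.11320/0.31886 = 0.3550.
Update on result 3 ('positive'): P(H) ← 0.833·0.3550 / (0.833·0.3550 + 0.238·0.6450) = 0.29573/0.44923 = 0.6583.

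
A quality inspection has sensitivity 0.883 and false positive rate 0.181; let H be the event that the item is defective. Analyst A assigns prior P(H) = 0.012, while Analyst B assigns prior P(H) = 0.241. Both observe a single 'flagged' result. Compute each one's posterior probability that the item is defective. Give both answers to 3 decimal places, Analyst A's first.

Analyst A: 0.056; Analyst B: 0.608

P('+'|H) = 0.883, P('+'|¬H) = 0.181.
Analyst A: numerator 0.883·0.012 = 0.010596; evidence = 0.010596+0.181·0.988 = 0.18942; posterior = 0.056.
Analyst B: numerator 0.883·0.241 = 0.21280; evidence = 0.21280+0.181·0.759 = 0.35018; posterior = 0.608.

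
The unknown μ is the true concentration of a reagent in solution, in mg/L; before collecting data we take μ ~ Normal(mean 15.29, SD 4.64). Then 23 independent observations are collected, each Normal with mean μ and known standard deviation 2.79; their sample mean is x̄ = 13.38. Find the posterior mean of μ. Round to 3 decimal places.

With known σ, the Normal prior is conjugate. Weight on the data is w = (n/σ²)/(n/σ² + 1/τ₀²) = 2.95474/(2.95474+0.0464477) = 0.98452.
Posterior mean = w·x̄ + (1−w)·μ₀ = 0.98452·13.38 + 0.015476·15.29 = 13.410.

Posterior mean ≈ 13.410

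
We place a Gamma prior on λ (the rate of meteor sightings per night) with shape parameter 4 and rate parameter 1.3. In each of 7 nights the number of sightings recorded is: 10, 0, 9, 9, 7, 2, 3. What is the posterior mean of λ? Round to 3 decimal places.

Posterior mean ≈ 5.301

The Poisson likelihood adds the total count to the shape and the number of exposure periods to the rate. Here ∑xᵢ = 40 and n = 7, so shape 4→44 and rate 1.3→8.3.
E[λ | data] = 44/8.3 = 5.301.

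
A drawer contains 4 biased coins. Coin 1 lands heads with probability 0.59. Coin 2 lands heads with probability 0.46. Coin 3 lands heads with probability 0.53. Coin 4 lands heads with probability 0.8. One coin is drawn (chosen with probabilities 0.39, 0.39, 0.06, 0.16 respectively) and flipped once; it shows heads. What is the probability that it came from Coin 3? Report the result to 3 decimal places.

Posterior probability ≈ 0.056

P(heads|C1) = 0.59; P(heads|C2) = 0.46; P(heads|C3) = 0.53; P(heads|C4) = 0.8.
Prior × likelihood for each source: 0.39·0.59=0.2301, 0.39·0.46=0.1794, 0.06·0.53=0.03180, 0.16·0.8=0.1280. Summing gives P(heads) = 0.56930.
P(Coin 3 | heads) = 0.03180 / 0.56930 = 0.056.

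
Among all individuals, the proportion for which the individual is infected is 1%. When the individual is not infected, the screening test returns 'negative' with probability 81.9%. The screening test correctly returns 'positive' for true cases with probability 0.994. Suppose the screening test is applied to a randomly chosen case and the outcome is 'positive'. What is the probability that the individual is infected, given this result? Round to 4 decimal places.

P(H | E) ≈ 0.0526

Write H for 'the individual is infected'. Prior odds H:¬H = 0.01/0.99 = 0.010101. For the 'positive' outcome, the likelihood ratio is 0.994/0.181 = 5.4917.
Posterior odds = 0.010101 × 5.4917 = 0.055472, so P(H|E) = 0.055472/(1+0.055472) = 0.0526.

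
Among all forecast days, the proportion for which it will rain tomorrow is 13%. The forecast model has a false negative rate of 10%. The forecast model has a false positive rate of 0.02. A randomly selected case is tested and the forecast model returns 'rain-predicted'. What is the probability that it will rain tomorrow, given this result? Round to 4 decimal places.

P(H | E) ≈ 0.8705

Let H be the event that it will rain tomorrow. P(H) = 0.13, so P(¬H) = 0.87. With E the 'rain-predicted' result, P(E|H) = 0.9 and P(E|¬H) = 0.02.
P(E) = 0.9·0.13 + 0.02·0.87 = 0.11700 + 0.017400 = 0.13440.
By Bayes' theorem, P(H|E) = 0.11700 / 0.13440 = 0.8705.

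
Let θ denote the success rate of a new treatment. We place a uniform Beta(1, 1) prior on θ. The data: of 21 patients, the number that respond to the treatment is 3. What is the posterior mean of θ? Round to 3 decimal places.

Posterior mean ≈ 0.174

The binomial likelihood is conjugate to the Beta prior: with 3 successes and 18 failures, the posterior is Beta(1+3, 1+18) = Beta(4, 19).
E[θ | data] = 4/(4+19) = 0.174.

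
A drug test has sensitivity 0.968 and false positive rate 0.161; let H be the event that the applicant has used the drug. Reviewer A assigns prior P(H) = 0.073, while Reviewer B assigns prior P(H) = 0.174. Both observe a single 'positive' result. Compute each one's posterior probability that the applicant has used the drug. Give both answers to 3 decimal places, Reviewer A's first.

Reviewer A: 0.321; Reviewer B: 0.559

P('+'|H) = 0.968, P('+'|¬H) = 0.161.
Reviewer A: numerator 0.968·0.073 = 0.070664; evidence = 0.070664+0.161·0.927 = 0.21991; posterior = 0.321.
Reviewer B: numerator 0.968·0.174 = 0.16843; evidence = 0.16843+0.161·0.826 = 0.30142; posterior = 0.559.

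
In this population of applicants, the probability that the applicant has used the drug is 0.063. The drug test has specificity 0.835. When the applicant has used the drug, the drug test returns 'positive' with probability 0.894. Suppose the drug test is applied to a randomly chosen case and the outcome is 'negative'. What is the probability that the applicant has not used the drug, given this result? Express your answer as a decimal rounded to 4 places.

Let H be the event that the applicant has used the drug. P(H) = 0.063, so P(¬H) = 0.937. With E the 'negative' result, P(E|H) = 0.106 and P(E|¬H) = 0.835.
P(E) = 0.106·0.063 + 0.835·0.937 = 0.0066780 + 0.78240 = 0.78907.
By Bayes' theorem, P(H|E) = 0.0066780 / 0.78907 = 0.0085. Hence P(¬H|E) = 1 − 0.0085 = 0.9915.

P(¬H | E) ≈ 0.9915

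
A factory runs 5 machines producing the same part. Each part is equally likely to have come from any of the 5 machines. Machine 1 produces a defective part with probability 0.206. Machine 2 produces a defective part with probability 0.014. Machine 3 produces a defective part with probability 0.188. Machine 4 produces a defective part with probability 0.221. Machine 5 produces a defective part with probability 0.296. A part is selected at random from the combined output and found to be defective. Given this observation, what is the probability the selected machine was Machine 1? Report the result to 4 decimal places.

P(defective|M1) = 0.206; P(defective|M2) = 0.014; P(defective|M3) = 0.188; P(defective|M4) = 0.221; P(defective|M5) = 0.296.
Prior × likelihood for each source: 0.2·0.206=0.04120, 0.2·0.014=0.002800, 0.2·0.188=0.03760, 0.2·0.221=0.04420, 0.2·0.296=0.05920. Summing gives P(defective) = 0.18500.
P(Machine 1 | defective) = 0.04120 / 0.18500 = 0.2227.

Posterior probability ≈ 0.2227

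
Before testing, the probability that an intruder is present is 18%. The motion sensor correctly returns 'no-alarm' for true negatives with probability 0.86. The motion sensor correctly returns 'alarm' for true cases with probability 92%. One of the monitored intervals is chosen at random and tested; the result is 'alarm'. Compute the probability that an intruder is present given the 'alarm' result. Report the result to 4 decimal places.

P(H | E) ≈ 0.5906

Let H be the event that an intruder is present. P(H) = 0.18, so P(¬H) = 0.82. With E the 'alarm' result, P(E|H) = 0.92 and P(E|¬H) = 0.14.
P(E) = 0.92·0.18 + 0.14·0.82 = 0.16560 + 0.11480 = 0.28040.
By Bayes' theorem, P(H|E) = 0.16560 / 0.28040 = 0.5906.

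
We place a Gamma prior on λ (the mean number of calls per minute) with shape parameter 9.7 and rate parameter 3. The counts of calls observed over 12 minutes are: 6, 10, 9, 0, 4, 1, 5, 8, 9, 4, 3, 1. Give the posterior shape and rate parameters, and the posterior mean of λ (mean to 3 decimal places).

Total count ∑xᵢ = 60 over n = 12 minutes.
Gamma is conjugate to the Poisson likelihood: posterior is Gamma(shape = 9.7+60 = 69.7, rate = 3+12 = 15).
Posterior mean = shape/rate = 69.7/15 = 4.647.

Posterior: Gamma(shape=69.7, rate=15); mean ≈ 4.647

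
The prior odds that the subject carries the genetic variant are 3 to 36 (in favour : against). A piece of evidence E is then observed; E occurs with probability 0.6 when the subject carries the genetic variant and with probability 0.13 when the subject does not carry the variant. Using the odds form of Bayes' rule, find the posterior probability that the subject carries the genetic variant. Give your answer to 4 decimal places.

Prior odds = 3/36 = 0.083333.
Likelihood ratio for E = 0.6/0.13 = 4.6154.
Posterior odds = prior odds × LR = 0.38462.
Posterior probability = odds/(1+odds) = 0.38462/1.3846 = 0.2778.

Posterior probability ≈ 0.2778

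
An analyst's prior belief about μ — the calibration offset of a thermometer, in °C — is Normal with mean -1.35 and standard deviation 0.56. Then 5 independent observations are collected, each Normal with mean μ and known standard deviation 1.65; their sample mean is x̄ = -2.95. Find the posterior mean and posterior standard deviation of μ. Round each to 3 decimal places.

With known σ, the Normal prior is conjugate. Weight on the data is w = (n/σ²)/(n/σ² + 1/τ₀²) = 1.83655/(1.83655+3.18878) = 0.36546.
Posterior mean = w·x̄ + (1−w)·μ₀ = 0.36546·-2.95 + 0.63454·-1.35 = -1.935. Posterior variance = 1/(1.83655+3.18878) = 0.198992, so SD = 0.446.

Posterior mean ≈ -1.935; posterior SD ≈ 0.446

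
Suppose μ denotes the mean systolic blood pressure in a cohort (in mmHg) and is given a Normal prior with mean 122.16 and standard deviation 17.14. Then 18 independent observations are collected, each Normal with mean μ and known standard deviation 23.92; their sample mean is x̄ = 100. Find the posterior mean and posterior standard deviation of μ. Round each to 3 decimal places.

Posterior mean ≈ 102.164; posterior SD ≈ 5.356

Prior precision 1/τ₀² = 1/17.14² = 0.00340391; data precision n/σ² = 18/23.92² = 0.0314594.
Posterior precision = 0.00340391 + 0.0314594 = 0.0348633, giving posterior SD = 1/√0.0348633 = 5.356.
Posterior mean = (0.00340391·122.16 + 0.0314594·100) / 0.0348633 = 102.164.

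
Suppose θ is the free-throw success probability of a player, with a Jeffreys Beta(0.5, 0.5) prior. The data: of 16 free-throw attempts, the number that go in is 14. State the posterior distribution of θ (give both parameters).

Posterior: Beta(14.5, 2.5)

Observing 14 successes and 2 failures updates Beta(0.5, 0.5) by adding the success and failure counts to the two shape parameters: α = 0.5+14 = 14.5, β = 0.5+2 = 2.5.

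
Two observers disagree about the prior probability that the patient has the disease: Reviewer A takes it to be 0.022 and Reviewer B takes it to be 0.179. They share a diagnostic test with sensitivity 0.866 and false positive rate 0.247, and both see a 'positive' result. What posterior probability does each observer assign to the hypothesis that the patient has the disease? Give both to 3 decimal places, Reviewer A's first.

Reviewer A: 0.073; Reviewer B: 0.433

The likelihood ratio for a 'positive' result is 0.866/0.247 = 3.5061.
Reviewer A: prior odds 0.022/0.978 = 0.022495; posterior odds 0.078869; posterior probability 0.073.
Reviewer B: prior odds 0.179/0.821 = 0.21803; posterior odds 0.76442; posterior probability 0.433.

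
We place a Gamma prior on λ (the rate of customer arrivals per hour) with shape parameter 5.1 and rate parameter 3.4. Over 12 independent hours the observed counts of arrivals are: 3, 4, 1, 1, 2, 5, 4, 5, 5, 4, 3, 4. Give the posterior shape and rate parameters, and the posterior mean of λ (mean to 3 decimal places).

Posterior: Gamma(shape=46.1, rate=15.4); mean ≈ 2.994

Total count ∑xᵢ = 41 over n = 12 hours.
Gamma is conjugate to the Poisson likelihood: posterior is Gamma(shape = 5.1+41 = 46.1, rate = 3.4+12 = 15.4).
Posterior mean = shape/rate = 46.1/15.4 = 2.994.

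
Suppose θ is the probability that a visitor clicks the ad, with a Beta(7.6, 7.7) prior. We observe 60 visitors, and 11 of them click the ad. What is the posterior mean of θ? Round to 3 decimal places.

The binomial likelihood is conjugate to the Beta prior: with 11 successes and 49 failures, the posterior is Beta(7.6+11, 7.7+49) = Beta(18.6, 56.7).
E[θ | data] = 18.6/(18.6+56.7) = 0.247.

Posterior mean ≈ 0.247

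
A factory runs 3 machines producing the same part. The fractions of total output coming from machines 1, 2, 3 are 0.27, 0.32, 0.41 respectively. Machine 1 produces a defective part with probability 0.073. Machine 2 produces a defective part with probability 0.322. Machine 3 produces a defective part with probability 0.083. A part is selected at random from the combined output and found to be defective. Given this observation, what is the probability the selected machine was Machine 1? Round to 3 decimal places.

Posterior probability ≈ 0.126

Tabulate prior·likelihood by source: [1] prior 0.27, lik 0.073, product 0.01971; [2] prior 0.32, lik 0.322, product 0.1030; [3] prior 0.41, lik 0.083, product 0.03403.
Normalizing constant = 0.15678; the posterior for Machine 1 is its product over the sum, 0.01971/0.15678 = 0.126.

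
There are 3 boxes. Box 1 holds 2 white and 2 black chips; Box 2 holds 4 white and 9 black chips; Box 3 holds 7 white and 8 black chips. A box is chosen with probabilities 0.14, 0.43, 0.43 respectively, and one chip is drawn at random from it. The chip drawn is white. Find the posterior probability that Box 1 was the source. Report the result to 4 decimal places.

Posterior probability ≈ 0.1737

Tabulate prior·likelihood by source: [1] prior 0.14, lik 0.5, product 0.07000; [2] prior 0.43, lik 0.3077, product 0.1323; [3] prior 0.43, lik 0.4667, product 0.2007.
Normalizing constant = 0.40297; the posterior for Box 1 is its product over the sum, 0.07000/0.40297 = 0.1737.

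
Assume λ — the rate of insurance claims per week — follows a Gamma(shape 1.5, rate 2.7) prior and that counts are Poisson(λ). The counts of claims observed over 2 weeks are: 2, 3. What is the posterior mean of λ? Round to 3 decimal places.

Posterior mean ≈ 1.383

The Poisson likelihood adds the total count to the shape and the number of exposure periods to the rate. Here ∑xᵢ = 5 and n = 2, so shape 1.5→6.5 and rate 2.7→4.7.
Posterior mean = shape/rate = 6.5/4.7 = 1.383.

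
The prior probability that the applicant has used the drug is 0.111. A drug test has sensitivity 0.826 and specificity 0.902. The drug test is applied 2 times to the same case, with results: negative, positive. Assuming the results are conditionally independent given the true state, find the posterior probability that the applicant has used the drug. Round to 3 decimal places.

With H the event that the applicant has used the drug, the joint likelihood of the observed sequence is P(data|H) = 0.174·0.826 = 0.14372 and P(data|¬H) = 0.902·0.098 = 0.088396.
Bayes: P(H|data) = 0.111·0.14372 / (0.111·0.14372 + 0.889·0.088396) = 0.015953/0.094537 = 0.1688.

Posterior P(H) ≈ 0.169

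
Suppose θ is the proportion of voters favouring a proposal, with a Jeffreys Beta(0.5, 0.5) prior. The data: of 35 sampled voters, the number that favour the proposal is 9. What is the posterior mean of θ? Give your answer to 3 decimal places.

Posterior mean ≈ 0.264

The binomial likelihood is conjugate to the Beta prior: with 9 successes and 26 failures, the posterior is Beta(0.5+9, 0.5+26) = Beta(9.5, 26.5).
Posterior mean = α/(α+β) = 9.5/36 = 0.264.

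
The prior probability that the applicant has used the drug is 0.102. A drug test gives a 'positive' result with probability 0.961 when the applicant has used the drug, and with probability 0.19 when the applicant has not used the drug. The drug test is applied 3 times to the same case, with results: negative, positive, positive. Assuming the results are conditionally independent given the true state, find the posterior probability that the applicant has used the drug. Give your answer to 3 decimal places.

Posterior P(H) ≈ 0.123

Let H be the event that the applicant has used the drug; start with P(H) = 0.102. P('positive'|H) = 0.961, P('positive'|¬H) = 0.19.
Update on result 1 ('negative'): P(H) ← 0.039·0.1020 / (0.039·0.1020 + 0.81·0.8980) = 0.0039780/0.73136 = 0.0054.
Update on result 2 ('positive'): P(H) ← 0.961·0.0054 / (0.961·0.0054 + 0.19·0.9946) = 0.0052271/0.19419 = 0.0269.
Update on result 3 ('positive'): P(H) ← 0.961·0.0269 / (0.961·0.0269 + 0.19·0.9731) = 0.025867/0.21075 = 0.1227.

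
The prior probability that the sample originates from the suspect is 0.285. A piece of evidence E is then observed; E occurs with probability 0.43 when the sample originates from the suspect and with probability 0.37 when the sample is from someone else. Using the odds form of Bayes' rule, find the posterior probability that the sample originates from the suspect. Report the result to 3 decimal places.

Posterior probability ≈ 0.317

Prior odds = 0.285/(1−0.285) = 0.39860. In log-odds, ln(0.39860) = -0.91979.
Add log likelihood ratio: ln(1.1622) = 0.15028.
Posterior log-odds = -0.76951, so posterior odds = exp(-0.76951) = 0.46324. Converting, P(H|E) = 0.46324/1.4632 = 0.317.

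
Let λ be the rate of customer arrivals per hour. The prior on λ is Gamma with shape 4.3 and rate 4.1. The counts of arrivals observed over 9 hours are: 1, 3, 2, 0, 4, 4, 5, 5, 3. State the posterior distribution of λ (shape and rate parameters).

The Poisson likelihood adds the total count to the shape and the number of exposure periods to the rate. Here ∑xᵢ = 27 and n = 9, so shape 4.3→31.3 and rate 4.1→13.1.

Posterior: Gamma(shape=31.3, rate=13.1)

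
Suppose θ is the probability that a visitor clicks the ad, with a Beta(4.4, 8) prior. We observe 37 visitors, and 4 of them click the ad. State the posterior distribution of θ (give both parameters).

Posterior: Beta(8.4, 41)

Observing 4 successes and 33 failures updates Beta(4.4, 8) by adding the success and failure counts to the two shape parameters: α = 4.4+4 = 8.4, β = 8+33 = 41.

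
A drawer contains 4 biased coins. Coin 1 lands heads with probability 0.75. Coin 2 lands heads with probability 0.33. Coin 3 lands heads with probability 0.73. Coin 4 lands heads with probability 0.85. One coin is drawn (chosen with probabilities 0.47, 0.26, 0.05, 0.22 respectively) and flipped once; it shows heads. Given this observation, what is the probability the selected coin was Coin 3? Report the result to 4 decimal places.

Posterior probability ≈ 0.0552

P(heads|C1) = 0.75; P(heads|C2) = 0.33; P(heads|C3) = 0.73; P(heads|C4) = 0.85.
Prior × likelihood for each source: 0.47·0.75=0.3525, 0.26·0.33=0.08580, 0.05·0.73=0.03650, 0.22·0.85=0.1870. Summing gives P(heads) = 0.66180.
P(Coin 3 | heads) = 0.03650 / 0.66180 = 0.0552.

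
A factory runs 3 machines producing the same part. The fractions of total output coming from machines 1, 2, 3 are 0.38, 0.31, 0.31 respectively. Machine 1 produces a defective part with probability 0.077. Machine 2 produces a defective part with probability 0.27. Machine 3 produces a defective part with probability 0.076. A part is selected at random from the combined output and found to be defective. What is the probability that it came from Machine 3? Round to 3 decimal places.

Tabulate prior·likelihood by source: [1] prior 0.38, lik 0.077, product 0.02926; [2] prior 0.31, lik 0.27, product 0.08370; [3] prior 0.31, lik 0.076, product 0.02356.
Normalizing constant = 0.13652; the posterior for Machine 3 is its product over the sum, 0.02356/0.13652 = 0.173.

Posterior probability ≈ 0.173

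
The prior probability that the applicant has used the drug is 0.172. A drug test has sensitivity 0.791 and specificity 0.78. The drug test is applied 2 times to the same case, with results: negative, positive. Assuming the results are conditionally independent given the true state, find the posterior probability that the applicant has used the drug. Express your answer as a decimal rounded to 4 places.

With H the event that the applicant has used the drug, the joint likelihood of the observed sequence is P(data|H) = 0.209·0.791 = 0.16532 and P(data|¬H) = 0.78·0.22 = 0.17160.
Bayes: P(H|data) = 0.172·0.16532 / (0.172·0.16532 + 0.828·0.17160) = 0.028435/0.17052 = 0.1668.

Posterior P(H) ≈ 0.1668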